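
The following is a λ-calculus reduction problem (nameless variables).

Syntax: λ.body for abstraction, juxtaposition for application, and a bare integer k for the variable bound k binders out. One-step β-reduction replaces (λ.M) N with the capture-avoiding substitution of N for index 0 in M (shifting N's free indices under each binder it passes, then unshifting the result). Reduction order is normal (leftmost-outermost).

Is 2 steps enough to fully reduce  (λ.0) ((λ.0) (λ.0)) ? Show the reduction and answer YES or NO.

  start: (λ.0) ((λ.0) (λ.0))
  step 1: (λ.0) (λ.0)
  step 2: λ.0

Answer: YES — reaches normal form λ.0 in 2 ≤ 2 steps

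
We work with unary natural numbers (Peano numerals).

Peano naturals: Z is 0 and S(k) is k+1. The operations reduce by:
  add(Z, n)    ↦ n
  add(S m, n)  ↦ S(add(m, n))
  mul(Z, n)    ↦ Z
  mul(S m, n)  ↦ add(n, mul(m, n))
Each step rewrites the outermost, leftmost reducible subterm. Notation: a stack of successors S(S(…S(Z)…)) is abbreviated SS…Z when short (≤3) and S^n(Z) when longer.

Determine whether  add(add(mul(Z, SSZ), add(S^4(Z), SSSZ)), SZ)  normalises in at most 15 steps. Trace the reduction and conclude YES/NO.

  start: add(add(mul(Z, SSZ), add(S^4(Z), SSSZ)), SZ)
  [1] add(add(Z, add(S^4(Z), SSSZ)), SZ)
  [2] add(add(S^4(Z), SSSZ), SZ)
  [3] add(S(add(SSSZ, SSSZ)), SZ)
  [4] S(add(add(SSSZ, SSSZ), SZ))
  [5] S(add(S(add(SSZ, SSSZ)), SZ))
  [6] S(S(add(add(SSZ, SSSZ), SZ)))
  [7] S(S(add(S(add(SZ, SSSZ)), SZ)))
  [8] S(S(S(add(add(SZ, SSSZ), SZ))))
  [9] S(S(S(add(S(add(Z, SSSZ)), SZ))))
  [10] S(S(S(S(add(add(Z, SSSZ), SZ)))))
  [11] S(S(S(S(add(SSSZ, SZ)))))
  [12] S(S(S(S(S(add(SSZ, SZ))))))
  [13] S(S(S(S(S(S(add(SZ, SZ)))))))
  [14] S(S(S(S(S(S(S(add(Z, SZ))))))))
  [15] S^8(Z)

Answer: YES — reaches normal form S^8(Z) in 15 ≤ 15 steps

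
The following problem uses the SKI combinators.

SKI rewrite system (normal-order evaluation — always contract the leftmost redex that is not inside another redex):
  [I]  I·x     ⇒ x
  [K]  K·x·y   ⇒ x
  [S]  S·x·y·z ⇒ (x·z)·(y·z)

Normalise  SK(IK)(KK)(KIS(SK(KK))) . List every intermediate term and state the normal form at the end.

Answer: normal form = K  (in 3 steps)

Working:
  start: SK(IK)(KK)(KIS(SK(KK)))
  →1  K(KK)(IK(KK))(KIS(SK(KK)))
  →2  KK(KIS(SK(KK)))
  →3  K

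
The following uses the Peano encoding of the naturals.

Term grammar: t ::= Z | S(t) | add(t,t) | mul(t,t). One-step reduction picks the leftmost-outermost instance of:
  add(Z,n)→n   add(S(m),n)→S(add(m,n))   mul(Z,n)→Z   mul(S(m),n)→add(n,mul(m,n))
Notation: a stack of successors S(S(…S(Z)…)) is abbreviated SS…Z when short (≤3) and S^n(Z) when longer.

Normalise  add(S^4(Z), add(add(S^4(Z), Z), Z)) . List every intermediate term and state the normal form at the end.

Answer: normal form = S^8(Z)  (in 15 steps)

Reduction:
  start: add(S^4(Z), add(add(S^4(Z), Z), Z))
  [1] S(add(SSSZ, add(add(S^4(Z), Z), Z)))
  [2] S(S(add(SSZ, add(add(S^4(Z), Z), Z))))
  [3] S(S(S(add(SZ, add(add(S^4(Z), Z), Z)))))
  [4] S(S(S(S(add(Z, add(add(S^4(Z), Z), Z))))))
  [5] S(S(S(S(add(add(S^4(Z), Z), Z)))))
  [6] S(S(S(S(add(S(add(SSSZ, Z)), Z)))))
  [7] S(S(S(S(S(add(add(SSSZ, Z), Z))))))
  [8] S(S(S(S(S(add(S(add(SSZ, Z)), Z))))))
  [9] S(S(S(S(S(S(add(add(SSZ, Z), Z)))))))
  [10] S(S(S(S(S(S(add(S(add(SZ, Z)), Z)))))))
  [11] S(S(S(S(S(S(S(add(add(SZ, Z), Z))))))))
  [12] S(S(S(S(S(S(S(add(S(add(Z, Z)), Z))))))))
  [13] S(S(S(S(S(S(S(S(add(add(Z, Z), Z)))))))))
  [14] S(S(S(S(S(S(S(S(add(Z, Z)))))))))
  [15] S^8(Z)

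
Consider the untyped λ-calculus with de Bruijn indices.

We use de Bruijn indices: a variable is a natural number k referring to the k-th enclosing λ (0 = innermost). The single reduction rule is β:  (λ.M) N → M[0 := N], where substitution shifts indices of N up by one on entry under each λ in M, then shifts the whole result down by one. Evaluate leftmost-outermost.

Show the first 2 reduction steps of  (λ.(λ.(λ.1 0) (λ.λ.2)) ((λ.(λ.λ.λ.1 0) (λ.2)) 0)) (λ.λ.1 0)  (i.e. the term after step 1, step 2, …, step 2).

Answer: after 2 steps: (λ.(λ.(λ.λ.λ.1 0) (λ.λ.λ.1 0)) (λ.λ.1 0) 0) (λ.λ.(λ.(λ.λ.λ.1 0) (λ.λ.λ.1 0)) (λ.λ.1 0))

Derivation:
  start: (λ.(λ.(λ.1 0) (λ.λ.2)) ((λ.(λ.λ.λ.1 0) (λ.2)) 0)) (λ.λ.1 0)
  →1  (λ.(λ.1 0) (λ.λ.2)) ((λ.(λ.λ.λ.1 0) (λ.λ.λ.1 0)) (λ.λ.1 0))
  →2  (λ.(λ.(λ.λ.λ.1 0) (λ.λ.λ.1 0)) (λ.λ.1 0) 0) (λ.λ.(λ.(λ.λ.λ.1 0) (λ.λ.λ.1 0)) (λ.λ.1 0))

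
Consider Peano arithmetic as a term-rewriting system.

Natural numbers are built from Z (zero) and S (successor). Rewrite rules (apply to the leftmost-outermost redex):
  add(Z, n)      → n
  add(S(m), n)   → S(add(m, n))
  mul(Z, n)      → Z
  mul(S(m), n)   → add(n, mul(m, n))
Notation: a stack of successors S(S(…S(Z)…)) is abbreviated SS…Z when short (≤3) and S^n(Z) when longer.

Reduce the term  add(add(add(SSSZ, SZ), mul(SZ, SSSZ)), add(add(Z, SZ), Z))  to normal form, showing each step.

Answer: normal form = S^8(Z)  (in 26 steps)

Derivation:
  start: add(add(add(SSSZ, SZ), mul(SZ, SSSZ)), add(add(Z, SZ), Z))
  step 1: add(add(S(add(SSZ, SZ)), mul(SZ, SSSZ)), add(add(Z, SZ), Z))
  step 2: add(S(add(add(SSZ, SZ), mul(SZ, SSSZ))), add(add(Z, SZ), Z))
  step 3: S(add(add(add(SSZ, SZ), mul(SZ, SSSZ)), add(add(Z, SZ), Z)))
  step 4: S(add(add(S(add(SZ, SZ)), mul(SZ, SSSZ)), add(add(Z, SZ), Z)))
  step 5: S(add(S(add(add(SZ, SZ), mul(SZ, SSSZ))), add(add(Z, SZ), Z)))
  step 6: S(S(add(add(add(SZ, SZ), mul(SZ, SSSZ)), add(add(Z, SZ), Z))))
  step 7: S(S(add(add(S(add(Z, SZ)), mul(SZ, SSSZ)), add(add(Z, SZ), Z))))
  step 8: S(S(add(S(add(add(Z, SZ), mul(SZ, SSSZ))), add(add(Z, SZ), Z))))
  step 9: S(S(S(add(add(add(Z, SZ), mul(SZ, SSSZ)), add(add(Z, SZ), Z)))))
  step 10: S(S(S(add(add(SZ, mul(SZ, SSSZ)), add(add(Z, SZ), Z)))))
  step 11: S(S(S(add(S(add(Z, mul(SZ, SSSZ))), add(add(Z, SZ), Z)))))
  step 12: S(S(S(S(add(add(Z, mul(SZ, SSSZ)), add(add(Z, SZ), Z))))))
  step 13: S(S(S(S(add(mul(SZ, SSSZ), add(add(Z, SZ), Z))))))
  step 14: S(S(S(S(add(add(SSSZ, mul(Z, SSSZ)), add(add(Z, SZ), Z))))))
  step 15: S(S(S(S(add(S(add(SSZ, mul(Z, SSSZ))), add(add(Z, SZ), Z))))))
  step 16: S(S(S(S(S(add(add(SSZ, mul(Z, SSSZ)), add(add(Z, SZ), Z)))))))
  step 17: S(S(S(S(S(add(S(add(SZ, mul(Z, SSSZ))), add(add(Z, SZ), Z)))))))
  step 18: S(S(S(S(S(S(add(add(SZ, mul(Z, SSSZ)), add(add(Z, SZ), Z))))))))
  step 19: S(S(S(S(S(S(add(S(add(Z, mul(Z, SSSZ))), add(add(Z, SZ), Z))))))))
  step 20: S(S(S(S(S(S(S(add(add(Z, mul(Z, SSSZ)), add(add(Z, SZ), Z)))))))))
  step 21: S(S(S(S(S(S(S(add(mul(Z, SSSZ), add(add(Z, SZ), Z)))))))))
  step 22: S(S(S(S(S(S(S(add(Z, add(add(Z, SZ), Z)))))))))
  step 23: S(S(S(S(S(S(S(add(add(Z, SZ), Z))))))))
  step 24: S(S(S(S(S(S(S(add(SZ, Z))))))))
  step 25: S(S(S(S(S(S(S(S(add(Z, Z)))))))))
  step 26: S^8(Z)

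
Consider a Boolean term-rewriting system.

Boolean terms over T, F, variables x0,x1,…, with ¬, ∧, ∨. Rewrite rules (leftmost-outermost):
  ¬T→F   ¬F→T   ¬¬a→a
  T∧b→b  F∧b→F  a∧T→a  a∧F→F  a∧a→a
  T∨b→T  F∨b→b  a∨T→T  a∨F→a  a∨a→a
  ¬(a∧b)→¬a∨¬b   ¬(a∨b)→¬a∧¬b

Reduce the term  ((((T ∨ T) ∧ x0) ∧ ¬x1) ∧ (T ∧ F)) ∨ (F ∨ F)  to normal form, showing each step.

Answer: normal form = F  (in 6 steps)

Working:
  start: ((((T ∨ T) ∧ x0) ∧ ¬x1) ∧ (T ∧ F)) ∨ (F ∨ F)
  step 1: (((T ∧ x0) ∧ ¬x1) ∧ (T ∧ F)) ∨ (F ∨ F)
  step 2: ((x0 ∧ ¬x1) ∧ (T ∧ F)) ∨ (F ∨ F)
  step 3: ((x0 ∧ ¬x1) ∧ F) ∨ (F ∨ F)
  step 4: F ∨ (F ∨ F)
  step 5: F ∨ F
  step 6: F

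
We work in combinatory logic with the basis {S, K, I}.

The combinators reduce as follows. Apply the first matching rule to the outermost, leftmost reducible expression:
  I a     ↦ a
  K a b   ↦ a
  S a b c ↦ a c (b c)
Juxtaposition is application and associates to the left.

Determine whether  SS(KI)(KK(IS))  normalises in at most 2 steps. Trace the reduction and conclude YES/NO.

  start: SS(KI)(KK(IS))
  [1] S(KK(IS))(KI(KK(IS)))
  [2] SK(KI(KK(IS)))

Answer: NO — after 2 steps the term is SK(KI(KK(IS))), not yet normal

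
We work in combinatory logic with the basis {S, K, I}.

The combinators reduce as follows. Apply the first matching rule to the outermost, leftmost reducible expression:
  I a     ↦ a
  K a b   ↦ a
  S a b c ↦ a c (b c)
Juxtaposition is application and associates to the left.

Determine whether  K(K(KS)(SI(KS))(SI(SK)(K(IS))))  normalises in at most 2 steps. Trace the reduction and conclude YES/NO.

  start: K(K(KS)(SI(KS))(SI(SK)(K(IS))))
  [1] K(KS(SI(SK)(K(IS))))
  [2] KS

Answer: YES — reaches normal form KS in 2 ≤ 2 steps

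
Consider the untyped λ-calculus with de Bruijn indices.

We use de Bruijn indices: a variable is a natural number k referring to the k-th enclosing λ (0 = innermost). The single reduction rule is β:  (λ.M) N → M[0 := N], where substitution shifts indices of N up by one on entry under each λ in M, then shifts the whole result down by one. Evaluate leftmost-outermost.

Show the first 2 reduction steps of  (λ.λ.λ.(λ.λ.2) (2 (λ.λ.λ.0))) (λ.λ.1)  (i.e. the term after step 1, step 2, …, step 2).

Answer: after 2 steps: λ.λ.λ.1

Derivation:
  start: (λ.λ.λ.(λ.λ.2) (2 (λ.λ.λ.0))) (λ.λ.1)
  →1  λ.λ.(λ.λ.2) ((λ.λ.1) (λ.λ.λ.0))
  →2  λ.λ.λ.1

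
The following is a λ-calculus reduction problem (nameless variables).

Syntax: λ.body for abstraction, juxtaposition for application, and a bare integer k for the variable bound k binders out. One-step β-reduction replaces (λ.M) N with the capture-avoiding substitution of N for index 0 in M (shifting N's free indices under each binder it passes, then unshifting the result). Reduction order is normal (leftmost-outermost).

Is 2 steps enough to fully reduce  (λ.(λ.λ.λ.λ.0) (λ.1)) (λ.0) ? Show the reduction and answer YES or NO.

Answer: YES — reaches normal form λ.λ.λ.0 in 2 ≤ 2 steps

Derivation:
  start: (λ.(λ.λ.λ.λ.0) (λ.1)) (λ.0)
  →1  (λ.λ.λ.λ.0) (λ.λ.0)
  →2  λ.λ.λ.0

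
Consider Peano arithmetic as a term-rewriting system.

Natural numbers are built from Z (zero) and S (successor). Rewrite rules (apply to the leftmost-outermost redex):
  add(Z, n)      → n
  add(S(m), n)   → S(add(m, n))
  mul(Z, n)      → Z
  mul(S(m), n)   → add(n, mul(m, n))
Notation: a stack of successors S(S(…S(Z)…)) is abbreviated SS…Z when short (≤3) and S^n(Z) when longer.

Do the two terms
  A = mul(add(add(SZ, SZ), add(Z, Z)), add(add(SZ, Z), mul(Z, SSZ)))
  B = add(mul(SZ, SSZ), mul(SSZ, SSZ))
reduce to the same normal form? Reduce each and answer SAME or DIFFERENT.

Answer: DIFFERENT — A ⇓ SSZ, B ⇓ S^6(Z)

Reduction:
Term A:
  start: mul(add(add(SZ, SZ), add(Z, Z)), add(add(SZ, Z), mul(Z, SSZ)))
  step 1: mul(add(S(add(Z, SZ)), add(Z, Z)), add(add(SZ, Z), mul(Z, SSZ)))
  step 2: mul(S(add(add(Z, SZ), add(Z, Z))), add(add(SZ, Z), mul(Z, SSZ)))
  step 3: add(add(add(SZ, Z), mul(Z, SSZ)), mul(add(add(Z, SZ), add(Z, Z)), add(add(SZ, Z), mul(Z, SSZ))))
  step 4: add(add(S(add(Z, Z)), mul(Z, SSZ)), mul(add(add(Z, SZ), add(Z, Z)), add(add(SZ, Z), mul(Z, SSZ))))
  step 5: add(S(add(add(Z, Z), mul(Z, SSZ))), mul(add(add(Z, SZ), add(Z, Z)), add(add(SZ, Z), mul(Z, SSZ))))
  step 6: S(add(add(add(Z, Z), mul(Z, SSZ)), mul(add(add(Z, SZ), add(Z, Z)), add(add(SZ, Z), mul(Z, SSZ)))))
  step 7: S(add(add(Z, mul(Z, SSZ)), mul(add(add(Z, SZ), add(Z, Z)), add(add(SZ, Z), mul(Z, SSZ)))))
  step 8: S(add(mul(Z, SSZ), mul(add(add(Z, SZ), add(Z, Z)), add(add(SZ, Z), mul(Z, SSZ)))))
  step 9: S(add(Z, mul(add(add(Z, SZ), add(Z, Z)), add(add(SZ, Z), mul(Z, SSZ)))))
  step 10: S(mul(add(add(Z, SZ), add(Z, Z)), add(add(SZ, Z), mul(Z, SSZ))))
  step 11: S(mul(add(SZ, add(Z, Z)), add(add(SZ, Z), mul(Z, SSZ))))
  step 12: S(mul(S(add(Z, add(Z, Z))), add(add(SZ, Z), mul(Z, SSZ))))
  step 13: S(add(add(add(SZ, Z), mul(Z, SSZ)), mul(add(Z, add(Z, Z)), add(add(SZ, Z), mul(Z, SSZ)))))
  step 14: S(add(add(S(add(Z, Z)), mul(Z, SSZ)), mul(add(Z, add(Z, Z)), add(add(SZ, Z), mul(Z, SSZ)))))
  step 15: S(add(S(add(add(Z, Z), mul(Z, SSZ))), mul(add(Z, add(Z, Z)), add(add(SZ, Z), mul(Z, SSZ)))))
  step 16: S(S(add(add(add(Z, Z), mul(Z, SSZ)), mul(add(Z, add(Z, Z)), add(add(SZ, Z), mul(Z, SSZ))))))
  step 17: S(S(add(add(Z, mul(Z, SSZ)), mul(add(Z, add(Z, Z)), add(add(SZ, Z), mul(Z, SSZ))))))
  step 18: S(S(add(mul(Z, SSZ), mul(add(Z, add(Z, Z)), add(add(SZ, Z), mul(Z, SSZ))))))
  step 19: S(S(add(Z, mul(add(Z, add(Z, Z)), add(add(SZ, Z), mul(Z, SSZ))))))
  step 20: S(S(mul(add(Z, add(Z, Z)), add(add(SZ, Z), mul(Z, SSZ)))))
  step 21: S(S(mul(add(Z, Z), add(add(SZ, Z), mul(Z, SSZ)))))
  step 22: S(S(mul(Z, add(add(SZ, Z), mul(Z, SSZ)))))
  step 23: SSZ

Term B:
  start: add(mul(SZ, SSZ), mul(SSZ, SSZ))
  step 1: add(add(SSZ, mul(Z, SSZ)), mul(SSZ, SSZ))
  step 2: add(S(add(SZ, mul(Z, SSZ))), mul(SSZ, SSZ))
  step 3: S(add(add(SZ, mul(Z, SSZ)), mul(SSZ, SSZ)))
  step 4: S(add(S(add(Z, mul(Z, SSZ))), mul(SSZ, SSZ)))
  step 5: S(S(add(add(Z, mul(Z, SSZ)), mul(SSZ, SSZ))))
  step 6: S(S(add(mul(Z, SSZ), mul(SSZ, SSZ))))
  step 7: S(S(add(Z, mul(SSZ, SSZ))))
  step 8: S(S(mul(SSZ, SSZ)))
  step 9: S(S(add(SSZ, mul(SZ, SSZ))))
  step 10: S(S(S(add(SZ, mul(SZ, SSZ)))))
  step 11: S(S(S(S(add(Z, mul(SZ, SSZ))))))
  step 12: S(S(S(S(mul(SZ, SSZ)))))
  step 13: S(S(S(S(add(SSZ, mul(Z, SSZ))))))
  step 14: S(S(S(S(S(add(SZ, mul(Z, SSZ)))))))
  step 15: S(S(S(S(S(S(add(Z, mul(Z, SSZ))))))))
  step 16: S(S(S(S(S(S(mul(Z, SSZ)))))))
  step 17: S^6(Z)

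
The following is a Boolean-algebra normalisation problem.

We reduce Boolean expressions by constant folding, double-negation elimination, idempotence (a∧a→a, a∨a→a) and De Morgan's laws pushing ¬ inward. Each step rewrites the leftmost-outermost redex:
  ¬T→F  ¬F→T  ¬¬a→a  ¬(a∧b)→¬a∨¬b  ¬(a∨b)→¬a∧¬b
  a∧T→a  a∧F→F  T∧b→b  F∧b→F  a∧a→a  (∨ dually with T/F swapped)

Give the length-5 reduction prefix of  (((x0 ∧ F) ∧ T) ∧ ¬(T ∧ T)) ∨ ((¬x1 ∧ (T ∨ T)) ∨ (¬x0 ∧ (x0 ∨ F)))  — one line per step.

  start: (((x0 ∧ F) ∧ T) ∧ ¬(T ∧ T)) ∨ ((¬x1 ∧ (T ∨ T)) ∨ (¬x0 ∧ (x0 ∨ F)))
  step 1: ((x0 ∧ F) ∧ ¬(T ∧ T)) ∨ ((¬x1 ∧ (T ∨ T)) ∨ (¬x0 ∧ (x0 ∨ F)))
  step 2: (F ∧ ¬(T ∧ T)) ∨ ((¬x1 ∧ (T ∨ T)) ∨ (¬x0 ∧ (x0 ∨ F)))
  step 3: F ∨ ((¬x1 ∧ (T ∨ T)) ∨ (¬x0 ∧ (x0 ∨ F)))
  step 4: (¬x1 ∧ (T ∨ T)) ∨ (¬x0 ∧ (x0 ∨ F))
  step 5: (¬x1 ∧ T) ∨ (¬x0 ∧ (x0 ∨ F))

Answer: after 5 steps: (¬x1 ∧ T) ∨ (¬x0 ∧ (x0 ∨ F))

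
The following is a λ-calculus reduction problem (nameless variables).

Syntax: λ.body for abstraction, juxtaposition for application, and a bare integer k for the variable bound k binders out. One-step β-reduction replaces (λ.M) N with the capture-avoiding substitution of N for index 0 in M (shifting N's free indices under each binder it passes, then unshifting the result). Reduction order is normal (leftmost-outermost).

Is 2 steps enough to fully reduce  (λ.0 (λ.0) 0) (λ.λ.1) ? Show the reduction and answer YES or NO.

Answer: NO — after 2 steps the term is (λ.λ.0) (λ.λ.1), not yet normal

Derivation:
  start: (λ.0 (λ.0) 0) (λ.λ.1)
  step 1: (λ.λ.1) (λ.0) (λ.λ.1)
  step 2: (λ.λ.0) (λ.λ.1)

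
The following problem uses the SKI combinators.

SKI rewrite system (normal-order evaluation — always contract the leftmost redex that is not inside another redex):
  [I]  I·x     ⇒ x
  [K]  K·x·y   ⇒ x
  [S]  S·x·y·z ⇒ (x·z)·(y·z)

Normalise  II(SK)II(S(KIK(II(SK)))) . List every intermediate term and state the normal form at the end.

  start: II(SK)II(S(KIK(II(SK))))
  [1] I(SK)II(S(KIK(II(SK))))
  [2] SKII(S(KIK(II(SK))))
  [3] KI(II)(S(KIK(II(SK))))
  [4] I(S(KIK(II(SK))))
  [5] S(KIK(II(SK)))
  [6] S(I(II(SK)))
  [7] S(II(SK))
  [8] S(I(SK))
  [9] S(SK)

Answer: normal form = S(SK)  (in 9 steps)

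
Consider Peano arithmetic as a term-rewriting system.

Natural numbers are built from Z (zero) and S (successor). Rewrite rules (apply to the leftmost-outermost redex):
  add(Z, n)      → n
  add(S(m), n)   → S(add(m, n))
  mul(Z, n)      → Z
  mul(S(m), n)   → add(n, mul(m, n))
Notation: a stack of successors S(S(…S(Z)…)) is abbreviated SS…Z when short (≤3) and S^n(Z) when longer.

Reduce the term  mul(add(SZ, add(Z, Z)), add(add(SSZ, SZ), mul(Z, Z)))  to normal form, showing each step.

Answer: normal form = SSSZ  (in 17 steps)

Working:
  start: mul(add(SZ, add(Z, Z)), add(add(SSZ, SZ), mul(Z, Z)))
  →1  mul(S(add(Z, add(Z, Z))), add(add(SSZ, SZ), mul(Z, Z)))
  →2  add(add(add(SSZ, SZ), mul(Z, Z)), mul(add(Z, add(Z, Z)), add(add(SSZ, SZ), mul(Z, Z))))
  →3  add(add(S(add(SZ, SZ)), mul(Z, Z)), mul(add(Z, add(Z, Z)), add(add(SSZ, SZ), mul(Z, Z))))
  →4  add(S(add(add(SZ, SZ), mul(Z, Z))), mul(add(Z, add(Z, Z)), add(add(SSZ, SZ), mul(Z, Z))))
  →5  S(add(add(add(SZ, SZ), mul(Z, Z)), mul(add(Z, add(Z, Z)), add(add(SSZ, SZ), mul(Z, Z)))))
  →6  S(add(add(S(add(Z, SZ)), mul(Z, Z)), mul(add(Z, add(Z, Z)), add(add(SSZ, SZ), mul(Z, Z)))))
  →7  S(add(S(add(add(Z, SZ), mul(Z, Z))), mul(add(Z, add(Z, Z)), add(add(SSZ, SZ), mul(Z, Z)))))
  →8  S(S(add(add(add(Z, SZ), mul(Z, Z)), mul(add(Z, add(Z, Z)), add(add(SSZ, SZ), mul(Z, Z))))))
  →9  S(S(add(add(SZ, mul(Z, Z)), mul(add(Z, add(Z, Z)), add(add(SSZ, SZ), mul(Z, Z))))))
  →10  S(S(add(S(add(Z, mul(Z, Z))), mul(add(Z, add(Z, Z)), add(add(SSZ, SZ), mul(Z, Z))))))
  →11  S(S(S(add(add(Z, mul(Z, Z)), mul(add(Z, add(Z, Z)), add(add(SSZ, SZ), mul(Z, Z)))))))
  →12  S(S(S(add(mul(Z, Z), mul(add(Z, add(Z, Z)), add(add(SSZ, SZ), mul(Z, Z)))))))
  →13  S(S(S(add(Z, mul(add(Z, add(Z, Z)), add(add(SSZ, SZ), mul(Z, Z)))))))
  →14  S(S(S(mul(add(Z, add(Z, Z)), add(add(SSZ, SZ), mul(Z, Z))))))
  →15  S(S(S(mul(add(Z, Z), add(add(SSZ, SZ), mul(Z, Z))))))
  →16  S(S(S(mul(Z, add(add(SSZ, SZ), mul(Z, Z))))))
  →17  SSSZ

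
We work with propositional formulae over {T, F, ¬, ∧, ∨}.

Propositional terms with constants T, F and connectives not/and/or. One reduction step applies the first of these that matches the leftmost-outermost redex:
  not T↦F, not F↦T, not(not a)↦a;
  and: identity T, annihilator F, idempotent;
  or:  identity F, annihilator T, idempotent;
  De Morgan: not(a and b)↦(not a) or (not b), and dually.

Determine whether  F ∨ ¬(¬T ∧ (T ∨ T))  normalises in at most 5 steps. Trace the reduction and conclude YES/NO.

Answer: YES — reaches normal form T in 4 ≤ 5 steps

Reduction:
  start: F ∨ ¬(¬T ∧ (T ∨ T))
  →1  ¬(¬T ∧ (T ∨ T))
  →2  ¬¬T ∨ ¬(T ∨ T)
  →3  T ∨ ¬(T ∨ T)
  →4  T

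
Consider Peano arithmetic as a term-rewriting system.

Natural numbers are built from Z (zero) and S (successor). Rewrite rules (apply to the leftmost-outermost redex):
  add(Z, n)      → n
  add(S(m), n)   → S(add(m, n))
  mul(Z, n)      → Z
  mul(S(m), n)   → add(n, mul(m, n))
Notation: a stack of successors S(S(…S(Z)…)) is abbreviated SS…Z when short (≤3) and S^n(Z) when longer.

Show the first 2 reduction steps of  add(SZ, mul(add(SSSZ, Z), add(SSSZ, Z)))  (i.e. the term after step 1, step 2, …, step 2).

Answer: after 2 steps: S(mul(add(SSSZ, Z), add(SSSZ, Z)))

Working:
  start: add(SZ, mul(add(SSSZ, Z), add(SSSZ, Z)))
  [1] S(add(Z, mul(add(SSSZ, Z), add(SSSZ, Z))))
  [2] S(mul(add(SSSZ, Z), add(SSSZ, Z)))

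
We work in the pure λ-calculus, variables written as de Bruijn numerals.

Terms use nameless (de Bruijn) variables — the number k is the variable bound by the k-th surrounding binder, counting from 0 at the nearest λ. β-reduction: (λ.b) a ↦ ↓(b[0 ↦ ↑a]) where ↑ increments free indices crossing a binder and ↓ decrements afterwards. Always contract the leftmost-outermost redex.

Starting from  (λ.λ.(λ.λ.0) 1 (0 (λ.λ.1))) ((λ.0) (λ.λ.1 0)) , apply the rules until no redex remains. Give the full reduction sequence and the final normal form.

  start: (λ.λ.(λ.λ.0) 1 (0 (λ.λ.1))) ((λ.0) (λ.λ.1 0))
  →1  λ.(λ.λ.0) ((λ.0) (λ.λ.1 0)) (0 (λ.λ.1))
  →2  λ.(λ.0) (0 (λ.λ.1))
  →3  λ.0 (λ.λ.1)

Answer: normal form = λ.0 (λ.λ.1)  (in 3 steps)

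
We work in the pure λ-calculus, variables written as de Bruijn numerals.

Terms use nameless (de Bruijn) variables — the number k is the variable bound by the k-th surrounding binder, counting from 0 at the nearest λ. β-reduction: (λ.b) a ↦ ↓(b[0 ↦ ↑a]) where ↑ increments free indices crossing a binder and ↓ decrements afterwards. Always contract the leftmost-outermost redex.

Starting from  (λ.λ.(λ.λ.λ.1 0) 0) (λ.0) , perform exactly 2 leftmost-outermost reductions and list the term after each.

  start: (λ.λ.(λ.λ.λ.1 0) 0) (λ.0)
  step 1: λ.(λ.λ.λ.1 0) 0
  step 2: λ.λ.λ.1 0

Answer: after 2 steps: λ.λ.λ.1 0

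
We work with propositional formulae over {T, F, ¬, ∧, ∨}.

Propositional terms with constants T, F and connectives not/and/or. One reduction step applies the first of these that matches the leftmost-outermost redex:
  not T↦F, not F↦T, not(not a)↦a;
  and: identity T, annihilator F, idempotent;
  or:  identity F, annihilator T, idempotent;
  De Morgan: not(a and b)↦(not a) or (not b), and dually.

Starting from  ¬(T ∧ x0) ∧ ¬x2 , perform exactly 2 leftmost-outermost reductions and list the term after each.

Answer: after 2 steps: (F ∨ ¬x0) ∧ ¬x2

Working:
  start: ¬(T ∧ x0) ∧ ¬x2
  →1  (¬T ∨ ¬x0) ∧ ¬x2
  →2  (F ∨ ¬x0) ∧ ¬x2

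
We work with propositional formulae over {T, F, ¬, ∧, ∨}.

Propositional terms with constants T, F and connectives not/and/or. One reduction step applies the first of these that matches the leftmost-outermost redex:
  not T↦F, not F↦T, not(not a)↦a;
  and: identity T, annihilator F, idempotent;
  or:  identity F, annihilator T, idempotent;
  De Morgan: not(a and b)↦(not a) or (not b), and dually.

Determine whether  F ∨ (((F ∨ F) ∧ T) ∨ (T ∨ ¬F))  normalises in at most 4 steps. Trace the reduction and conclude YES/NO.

  start: F ∨ (((F ∨ F) ∧ T) ∨ (T ∨ ¬F))
  step 1: ((F ∨ F) ∧ T) ∨ (T ∨ ¬F)
  step 2: (F ∨ F) ∨ (T ∨ ¬F)
  step 3: F ∨ (T ∨ ¬F)
  step 4: T ∨ ¬F

Answer: NO — after 4 steps the term is T ∨ ¬F, not yet normal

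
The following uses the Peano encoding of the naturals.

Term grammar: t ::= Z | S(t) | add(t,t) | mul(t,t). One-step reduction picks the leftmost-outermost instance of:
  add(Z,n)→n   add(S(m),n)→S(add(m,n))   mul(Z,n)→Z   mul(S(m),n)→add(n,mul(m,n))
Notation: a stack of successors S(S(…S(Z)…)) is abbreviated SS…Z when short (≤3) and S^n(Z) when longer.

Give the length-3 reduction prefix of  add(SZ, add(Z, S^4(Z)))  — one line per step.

Answer: after 3 steps: S^5(Z)

Derivation:
  start: add(SZ, add(Z, S^4(Z)))
  →1  S(add(Z, add(Z, S^4(Z))))
  →2  S(add(Z, S^4(Z)))
  →3  S^5(Z)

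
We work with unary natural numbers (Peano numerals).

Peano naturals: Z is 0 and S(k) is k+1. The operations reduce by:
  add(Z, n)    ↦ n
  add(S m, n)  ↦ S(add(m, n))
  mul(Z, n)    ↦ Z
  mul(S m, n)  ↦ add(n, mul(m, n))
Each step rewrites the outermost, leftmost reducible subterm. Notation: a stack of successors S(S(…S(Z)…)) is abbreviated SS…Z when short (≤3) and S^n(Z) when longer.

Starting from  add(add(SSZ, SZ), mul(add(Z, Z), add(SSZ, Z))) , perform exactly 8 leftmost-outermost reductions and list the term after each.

Answer: after 8 steps: S(S(S(mul(Z, add(SSZ, Z)))))

Reduction:
  start: add(add(SSZ, SZ), mul(add(Z, Z), add(SSZ, Z)))
  step 1: add(S(add(SZ, SZ)), mul(add(Z, Z), add(SSZ, Z)))
  step 2: S(add(add(SZ, SZ), mul(add(Z, Z), add(SSZ, Z))))
  step 3: S(add(S(add(Z, SZ)), mul(add(Z, Z), add(SSZ, Z))))
  step 4: S(S(add(add(Z, SZ), mul(add(Z, Z), add(SSZ, Z)))))
  step 5: S(S(add(SZ, mul(add(Z, Z), add(SSZ, Z)))))
  step 6: S(S(S(add(Z, mul(add(Z, Z), add(SSZ, Z))))))
  step 7: S(S(S(mul(add(Z, Z), add(SSZ, Z)))))
  step 8: S(S(S(mul(Z, add(SSZ, Z)))))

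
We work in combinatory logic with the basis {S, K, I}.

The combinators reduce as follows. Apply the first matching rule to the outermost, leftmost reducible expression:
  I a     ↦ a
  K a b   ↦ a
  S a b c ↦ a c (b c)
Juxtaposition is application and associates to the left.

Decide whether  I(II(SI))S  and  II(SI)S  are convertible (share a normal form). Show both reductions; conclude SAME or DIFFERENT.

Term A:
  start: I(II(SI))S
  →1  II(SI)S
  →2  I(SI)S
  →3  SIS

Term B:
  start: II(SI)S
  →1  I(SI)S
  →2  SIS

Answer: SAME — A ⇓ SIS, B ⇓ SIS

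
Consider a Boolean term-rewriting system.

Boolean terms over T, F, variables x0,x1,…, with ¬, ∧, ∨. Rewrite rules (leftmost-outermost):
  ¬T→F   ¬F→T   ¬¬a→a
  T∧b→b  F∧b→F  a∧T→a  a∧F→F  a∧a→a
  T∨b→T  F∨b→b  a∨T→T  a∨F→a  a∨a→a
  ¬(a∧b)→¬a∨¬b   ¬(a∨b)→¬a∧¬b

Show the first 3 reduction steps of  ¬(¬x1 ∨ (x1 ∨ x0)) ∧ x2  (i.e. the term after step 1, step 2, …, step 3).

  start: ¬(¬x1 ∨ (x1 ∨ x0)) ∧ x2
  [1] (¬¬x1 ∧ ¬(x1 ∨ x0)) ∧ x2
  [2] (x1 ∧ ¬(x1 ∨ x0)) ∧ x2
  [3] (x1 ∧ (¬x1 ∧ ¬x0)) ∧ x2

Answer: after 3 steps: (x1 ∧ (¬x1 ∧ ¬x0)) ∧ x2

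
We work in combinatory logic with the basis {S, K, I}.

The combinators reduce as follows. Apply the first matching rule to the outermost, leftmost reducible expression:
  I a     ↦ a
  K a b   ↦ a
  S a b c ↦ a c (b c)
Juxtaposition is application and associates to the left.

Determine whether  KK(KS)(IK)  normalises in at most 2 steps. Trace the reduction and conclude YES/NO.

  start: KK(KS)(IK)
  step 1: K(IK)
  step 2: KK

Answer: YES — reaches normal form KK in 2 ≤ 2 steps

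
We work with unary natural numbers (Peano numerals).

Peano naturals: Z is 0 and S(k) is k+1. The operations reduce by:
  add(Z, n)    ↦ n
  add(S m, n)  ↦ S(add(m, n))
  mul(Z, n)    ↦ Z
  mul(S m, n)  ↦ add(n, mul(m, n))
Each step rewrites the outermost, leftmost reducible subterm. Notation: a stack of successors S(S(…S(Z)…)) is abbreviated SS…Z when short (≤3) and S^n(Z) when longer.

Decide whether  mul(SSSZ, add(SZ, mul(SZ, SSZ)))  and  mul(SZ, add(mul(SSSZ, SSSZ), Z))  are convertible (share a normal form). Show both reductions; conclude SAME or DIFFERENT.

Term A:
  start: mul(SSSZ, add(SZ, mul(SZ, SSZ)))
  [1] add(add(SZ, mul(SZ, SSZ)), mul(SSZ, add(SZ, mul(SZ, SSZ))))
  [2] add(S(add(Z, mul(SZ, SSZ))), mul(SSZ, add(SZ, mul(SZ, SSZ))))
  [3] S(add(add(Z, mul(SZ, SSZ)), mul(SSZ, add(SZ, mul(SZ, SSZ)))))
  [4] S(add(mul(SZ, SSZ), mul(SSZ, add(SZ, mul(SZ, SSZ)))))
  [5] S(add(add(SSZ, mul(Z, SSZ)), mul(SSZ, add(SZ, mul(SZ, SSZ)))))
  [6] S(add(S(add(SZ, mul(Z, SSZ))), mul(SSZ, add(SZ, mul(SZ, SSZ)))))
  [7] S(S(add(add(SZ, mul(Z, SSZ)), mul(SSZ, add(SZ, mul(SZ, SSZ))))))
  [8] S(S(add(S(add(Z, mul(Z, SSZ))), mul(SSZ, add(SZ, mul(SZ, SSZ))))))
  [9] S(S(S(add(add(Z, mul(Z, SSZ)), mul(SSZ, add(SZ, mul(SZ, SSZ)))))))
  [10] S(S(S(add(mul(Z, SSZ), mul(SSZ, add(SZ, mul(SZ, SSZ)))))))
  [11] S(S(S(add(Z, mul(SSZ, add(SZ, mul(SZ, SSZ)))))))
  [12] S(S(S(mul(SSZ, add(SZ, mul(SZ, SSZ))))))
  [13] S(S(S(add(add(SZ, mul(SZ, SSZ)), mul(SZ, add(SZ, mul(SZ, SSZ)))))))
  [14] S(S(S(add(S(add(Z, mul(SZ, SSZ))), mul(SZ, add(SZ, mul(SZ, SSZ)))))))
  [15] S(S(S(S(add(add(Z, mul(SZ, SSZ)), mul(SZ, add(SZ, mul(SZ, SSZ))))))))
  [16] S(S(S(S(add(mul(SZ, SSZ), mul(SZ, add(SZ, mul(SZ, SSZ))))))))
  [17] S(S(S(S(add(add(SSZ, mul(Z, SSZ)), mul(SZ, add(SZ, mul(SZ, SSZ))))))))
  [18] S(S(S(S(add(S(add(SZ, mul(Z, SSZ))), mul(SZ, add(SZ, mul(SZ, SSZ))))))))
  [19] S(S(S(S(S(add(add(SZ, mul(Z, SSZ)), mul(SZ, add(SZ, mul(SZ, SSZ)))))))))
  [20] S(S(S(S(S(add(S(add(Z, mul(Z, SSZ))), mul(SZ, add(SZ, mul(SZ, SSZ)))))))))
  [21] S(S(S(S(S(S(add(add(Z, mul(Z, SSZ)), mul(SZ, add(SZ, mul(SZ, SSZ))))))))))
  [22] S(S(S(S(S(S(add(mul(Z, SSZ), mul(SZ, add(SZ, mul(SZ, SSZ))))))))))
  [23] S(S(S(S(S(S(add(Z, mul(SZ, add(SZ, mul(SZ, SSZ))))))))))
  [24] S(S(S(S(S(S(mul(SZ, add(SZ, mul(SZ, SSZ)))))))))
  [25] S(S(S(S(S(S(add(add(SZ, mul(SZ, SSZ)), mul(Z, add(SZ, mul(SZ, SSZ))))))))))
  [26] S(S(S(S(S(S(add(S(add(Z, mul(SZ, SSZ))), mul(Z, add(SZ, mul(SZ, SSZ))))))))))
  [27] S(S(S(S(S(S(S(add(add(Z, mul(SZ, SSZ)), mul(Z, add(SZ, mul(SZ, SSZ)))))))))))
  [28] S(S(S(S(S(S(S(add(mul(SZ, SSZ), mul(Z, add(SZ, mul(SZ, SSZ)))))))))))
  [29] S(S(S(S(S(S(S(add(add(SSZ, mul(Z, SSZ)), mul(Z, add(SZ, mul(SZ, SSZ)))))))))))
  [30] S(S(S(S(S(S(S(add(S(add(SZ, mul(Z, SSZ))), mul(Z, add(SZ, mul(SZ, SSZ)))))))))))
  [31] S(S(S(S(S(S(S(S(add(add(SZ, mul(Z, SSZ)), mul(Z, add(SZ, mul(SZ, SSZ))))))))))))
  [32] S(S(S(S(S(S(S(S(add(S(add(Z, mul(Z, SSZ))), mul(Z, add(SZ, mul(SZ, SSZ))))))))))))
  [33] S(S(S(S(S(S(S(S(S(add(add(Z, mul(Z, SSZ)), mul(Z, add(SZ, mul(SZ, SSZ)))))))))))))
  [34] S(S(S(S(S(S(S(S(S(add(mul(Z, SSZ), mul(Z, add(SZ, mul(SZ, SSZ)))))))))))))
  [35] S(S(S(S(S(S(S(S(S(add(Z, mul(Z, add(SZ, mul(SZ, SSZ)))))))))))))
  [36] S(S(S(S(S(S(S(S(S(mul(Z, add(SZ, mul(SZ, SSZ))))))))))))
  [37] S^9(Z)

Term B:
  start: mul(SZ, add(mul(SSSZ, SSSZ), Z))
  [1] add(add(mul(SSSZ, SSSZ), Z), mul(Z, add(mul(SSSZ, SSSZ), Z)))
  [2] add(add(add(SSSZ, mul(SSZ, SSSZ)), Z), mul(Z, add(mul(SSSZ, SSSZ), Z)))
  [3] add(add(S(add(SSZ, mul(SSZ, SSSZ))), Z), mul(Z, add(mul(SSSZ, SSSZ), Z)))
  [4] add(S(add(add(SSZ, mul(SSZ, SSSZ)), Z)), mul(Z, add(mul(SSSZ, SSSZ), Z)))
  [5] S(add(add(add(SSZ, mul(SSZ, SSSZ)), Z), mul(Z, add(mul(SSSZ, SSSZ), Z))))
  [6] S(add(add(S(add(SZ, mul(SSZ, SSSZ))), Z), mul(Z, add(mul(SSSZ, SSSZ), Z))))
  [7] S(add(S(add(add(SZ, mul(SSZ, SSSZ)), Z)), mul(Z, add(mul(SSSZ, SSSZ), Z))))
  [8] S(S(add(add(add(SZ, mul(SSZ, SSSZ)), Z), mul(Z, add(mul(SSSZ, SSSZ), Z)))))
  [9] S(S(add(add(S(add(Z, mul(SSZ, SSSZ))), Z), mul(Z, add(mul(SSSZ, SSSZ), Z)))))
  [10] S(S(add(S(add(add(Z, mul(SSZ, SSSZ)), Z)), mul(Z, add(mul(SSSZ, SSSZ), Z)))))
  [11] S(S(S(add(add(add(Z, mul(SSZ, SSSZ)), Z), mul(Z, add(mul(SSSZ, SSSZ), Z))))))
  [12] S(S(S(add(add(mul(SSZ, SSSZ), Z), mul(Z, add(mul(SSSZ, SSSZ), Z))))))
  [13] S(S(S(add(add(add(SSSZ, mul(SZ, SSSZ)), Z), mul(Z, add(mul(SSSZ, SSSZ), Z))))))
  [14] S(S(S(add(add(S(add(SSZ, mul(SZ, SSSZ))), Z), mul(Z, add(mul(SSSZ, SSSZ), Z))))))
  [15] S(S(S(add(S(add(add(SSZ, mul(SZ, SSSZ)), Z)), mul(Z, add(mul(SSSZ, SSSZ), Z))))))
  [16] S(S(S(S(add(add(add(SSZ, mul(SZ, SSSZ)), Z), mul(Z, add(mul(SSSZ, SSSZ), Z)))))))
  [17] S(S(S(S(add(add(S(add(SZ, mul(SZ, SSSZ))), Z), mul(Z, add(mul(SSSZ, SSSZ), Z)))))))
  [18] S(S(S(S(add(S(add(add(SZ, mul(SZ, SSSZ)), Z)), mul(Z, add(mul(SSSZ, SSSZ), Z)))))))
  [19] S(S(S(S(S(add(add(add(SZ, mul(SZ, SSSZ)), Z), mul(Z, add(mul(SSSZ, SSSZ), Z))))))))
  [20] S(S(S(S(S(add(add(S(add(Z, mul(SZ, SSSZ))), Z), mul(Z, add(mul(SSSZ, SSSZ), Z))))))))
  [21] S(S(S(S(S(add(S(add(add(Z, mul(SZ, SSSZ)), Z)), mul(Z, add(mul(SSSZ, SSSZ), Z))))))))
  [22] S(S(S(S(S(S(add(add(add(Z, mul(SZ, SSSZ)), Z), mul(Z, add(mul(SSSZ, SSSZ), Z)))))))))
  [23] S(S(S(S(S(S(add(add(mul(SZ, SSSZ), Z), mul(Z, add(mul(SSSZ, SSSZ), Z)))))))))
  [24] S(S(S(S(S(S(add(add(add(SSSZ, mul(Z, SSSZ)), Z), mul(Z, add(mul(SSSZ, SSSZ), Z)))))))))
  [25] S(S(S(S(S(S(add(add(S(add(SSZ, mul(Z, SSSZ))), Z), mul(Z, add(mul(SSSZ, SSSZ), Z)))))))))
  [26] S(S(S(S(S(S(add(S(add(add(SSZ, mul(Z, SSSZ)), Z)), mul(Z, add(mul(SSSZ, SSSZ), Z)))))))))
  [27] S(S(S(S(S(S(S(add(add(add(SSZ, mul(Z, SSSZ)), Z), mul(Z, add(mul(SSSZ, SSSZ), Z))))))))))
  [28] S(S(S(S(S(S(S(add(add(S(add(SZ, mul(Z, SSSZ))), Z), mul(Z, add(mul(SSSZ, SSSZ), Z))))))))))
  [29] S(S(S(S(S(S(S(add(S(add(add(SZ, mul(Z, SSSZ)), Z)), mul(Z, add(mul(SSSZ, SSSZ), Z))))))))))
  [30] S(S(S(S(S(S(S(S(add(add(add(SZ, mul(Z, SSSZ)), Z), mul(Z, add(mul(SSSZ, SSSZ), Z)))))))))))
  [31] S(S(S(S(S(S(S(S(add(add(S(add(Z, mul(Z, SSSZ))), Z), mul(Z, add(mul(SSSZ, SSSZ), Z)))))))))))
  [32] S(S(S(S(S(S(S(S(add(S(add(add(Z, mul(Z, SSSZ)), Z)), mul(Z, add(mul(SSSZ, SSSZ), Z)))))))))))
  [33] S(S(S(S(S(S(S(S(S(add(add(add(Z, mul(Z, SSSZ)), Z), mul(Z, add(mul(SSSZ, SSSZ), Z))))))))))))
  [34] S(S(S(S(S(S(S(S(S(add(add(mul(Z, SSSZ), Z), mul(Z, add(mul(SSSZ, SSSZ), Z))))))))))))
  [35] S(S(S(S(S(S(S(S(S(add(add(Z, Z), mul(Z, add(mul(SSSZ, SSSZ), Z))))))))))))
  [36] S(S(S(S(S(S(S(S(S(add(Z, mul(Z, add(mul(SSSZ, SSSZ), Z))))))))))))
  [37] S(S(S(S(S(S(S(S(S(mul(Z, add(mul(SSSZ, SSSZ), Z)))))))))))
  [38] S^9(Z)

Answer: SAME — A ⇓ S^9(Z), B ⇓ S^9(Z)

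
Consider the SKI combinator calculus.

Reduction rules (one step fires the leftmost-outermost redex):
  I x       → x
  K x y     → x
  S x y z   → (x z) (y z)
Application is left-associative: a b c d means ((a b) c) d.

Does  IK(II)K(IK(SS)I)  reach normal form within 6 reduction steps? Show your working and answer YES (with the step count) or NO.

  start: IK(II)K(IK(SS)I)
  [1] K(II)K(IK(SS)I)
  [2] II(IK(SS)I)
  [3] I(IK(SS)I)
  [4] IK(SS)I
  [5] K(SS)I
  [6] SS

Answer: YES — reaches normal form SS in 6 ≤ 6 steps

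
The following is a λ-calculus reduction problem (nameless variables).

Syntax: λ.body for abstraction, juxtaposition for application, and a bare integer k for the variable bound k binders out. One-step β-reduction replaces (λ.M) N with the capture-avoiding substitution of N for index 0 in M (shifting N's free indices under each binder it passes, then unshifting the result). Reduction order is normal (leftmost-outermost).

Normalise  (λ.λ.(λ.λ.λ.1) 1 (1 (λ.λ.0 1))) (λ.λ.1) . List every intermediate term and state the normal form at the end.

  start: (λ.λ.(λ.λ.λ.1) 1 (1 (λ.λ.0 1))) (λ.λ.1)
  →1  λ.(λ.λ.λ.1) (λ.λ.1) ((λ.λ.1) (λ.λ.0 1))
  →2  λ.(λ.λ.1) ((λ.λ.1) (λ.λ.0 1))
  →3  λ.λ.(λ.λ.1) (λ.λ.0 1)
  →4  λ.λ.λ.λ.λ.0 1

Answer: normal form = λ.λ.λ.λ.λ.0 1  (in 4 steps)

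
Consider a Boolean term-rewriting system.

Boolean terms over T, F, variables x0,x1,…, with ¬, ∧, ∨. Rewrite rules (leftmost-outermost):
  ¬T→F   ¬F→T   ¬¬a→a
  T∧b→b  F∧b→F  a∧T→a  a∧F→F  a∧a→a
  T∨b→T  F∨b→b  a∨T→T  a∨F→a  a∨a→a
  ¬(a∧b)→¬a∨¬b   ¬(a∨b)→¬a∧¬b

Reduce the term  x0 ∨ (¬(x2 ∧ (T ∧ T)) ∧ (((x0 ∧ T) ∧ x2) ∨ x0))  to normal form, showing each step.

Answer: normal form = x0 ∨ (¬x2 ∧ ((x0 ∧ x2) ∨ x0))  (in 6 steps)

Reduction:
  start: x0 ∨ (¬(x2 ∧ (T ∧ T)) ∧ (((x0 ∧ T) ∧ x2) ∨ x0))
  step 1: x0 ∨ ((¬x2 ∨ ¬(T ∧ T)) ∧ (((x0 ∧ T) ∧ x2) ∨ x0))
  step 2: x0 ∨ ((¬x2 ∨ (¬T ∨ ¬T)) ∧ (((x0 ∧ T) ∧ x2) ∨ x0))
  step 3: x0 ∨ ((¬x2 ∨ ¬T) ∧ (((x0 ∧ T) ∧ x2) ∨ x0))
  step 4: x0 ∨ ((¬x2 ∨ F) ∧ (((x0 ∧ T) ∧ x2) ∨ x0))
  step 5: x0 ∨ (¬x2 ∧ (((x0 ∧ T) ∧ x2) ∨ x0))
  step 6: x0 ∨ (¬x2 ∧ ((x0 ∧ x2) ∨ x0))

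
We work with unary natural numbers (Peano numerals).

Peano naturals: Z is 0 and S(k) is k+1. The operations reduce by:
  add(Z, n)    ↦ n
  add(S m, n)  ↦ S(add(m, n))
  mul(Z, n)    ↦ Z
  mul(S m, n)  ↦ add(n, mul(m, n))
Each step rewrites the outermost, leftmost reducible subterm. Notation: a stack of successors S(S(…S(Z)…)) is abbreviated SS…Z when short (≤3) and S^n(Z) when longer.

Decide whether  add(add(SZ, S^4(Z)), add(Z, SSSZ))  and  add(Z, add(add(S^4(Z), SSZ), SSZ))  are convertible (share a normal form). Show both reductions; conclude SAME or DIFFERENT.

Term A:
  start: add(add(SZ, S^4(Z)), add(Z, SSSZ))
  →1  add(S(add(Z, S^4(Z))), add(Z, SSSZ))
  →2  S(add(add(Z, S^4(Z)), add(Z, SSSZ)))
  →3  S(add(S^4(Z), add(Z, SSSZ)))
  →4  S(S(add(SSSZ, add(Z, SSSZ))))
  →5  S(S(S(add(SSZ, add(Z, SSSZ)))))
  →6  S(S(S(S(add(SZ, add(Z, SSSZ))))))
  →7  S(S(S(S(S(add(Z, add(Z, SSSZ)))))))
  →8  S(S(S(S(S(add(Z, SSSZ))))))
  →9  S^8(Z)

Term B:
  start: add(Z, add(add(S^4(Z), SSZ), SSZ))
  →1  add(add(S^4(Z), SSZ), SSZ)
  →2  add(S(add(SSSZ, SSZ)), SSZ)
  →3  S(add(add(SSSZ, SSZ), SSZ))
  →4  S(add(S(add(SSZ, SSZ)), SSZ))
  →5  S(S(add(add(SSZ, SSZ), SSZ)))
  →6  S(S(add(S(add(SZ, SSZ)), SSZ)))
  →7  S(S(S(add(add(SZ, SSZ), SSZ))))
  →8  S(S(S(add(S(add(Z, SSZ)), SSZ))))
  →9  S(S(S(S(add(add(Z, SSZ), SSZ)))))
  →10  S(S(S(S(add(SSZ, SSZ)))))
  →11  S(S(S(S(S(add(SZ, SSZ))))))
  →12  S(S(S(S(S(S(add(Z, SSZ)))))))
  →13  S^8(Z)

Answer: SAME — A ⇓ S^8(Z), B ⇓ S^8(Z)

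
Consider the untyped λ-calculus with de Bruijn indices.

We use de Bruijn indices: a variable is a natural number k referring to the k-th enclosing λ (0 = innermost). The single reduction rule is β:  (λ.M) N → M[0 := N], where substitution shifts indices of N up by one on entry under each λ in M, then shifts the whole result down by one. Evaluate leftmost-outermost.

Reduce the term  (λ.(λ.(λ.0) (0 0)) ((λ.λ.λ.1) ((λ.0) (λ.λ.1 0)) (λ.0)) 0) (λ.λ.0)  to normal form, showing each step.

Answer: normal form = λ.λ.0  (in 7 steps)

Reduction:
  start: (λ.(λ.(λ.0) (0 0)) ((λ.λ.λ.1) ((λ.0) (λ.λ.1 0)) (λ.0)) 0) (λ.λ.0)
  →1  (λ.(λ.0) (0 0)) ((λ.λ.λ.1) ((λ.0) (λ.λ.1 0)) (λ.0)) (λ.λ.0)
  →2  (λ.0) ((λ.λ.λ.1) ((λ.0) (λ.λ.1 0)) (λ.0) ((λ.λ.λ.1) ((λ.0) (λ.λ.1 0)) (λ.0))) (λ.λ.0)
  →3  (λ.λ.λ.1) ((λ.0) (λ.λ.1 0)) (λ.0) ((λ.λ.λ.1) ((λ.0) (λ.λ.1 0)) (λ.0)) (λ.λ.0)
  →4  (λ.λ.1) (λ.0) ((λ.λ.λ.1) ((λ.0) (λ.λ.1 0)) (λ.0)) (λ.λ.0)
  →5  (λ.λ.0) ((λ.λ.λ.1) ((λ.0) (λ.λ.1 0)) (λ.0)) (λ.λ.0)
  →6  (λ.0) (λ.λ.0)
  →7  λ.λ.0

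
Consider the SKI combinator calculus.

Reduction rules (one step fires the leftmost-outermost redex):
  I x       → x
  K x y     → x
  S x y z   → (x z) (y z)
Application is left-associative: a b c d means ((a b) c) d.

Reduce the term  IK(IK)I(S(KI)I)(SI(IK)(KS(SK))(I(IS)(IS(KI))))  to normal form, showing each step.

  start: IK(IK)I(S(KI)I)(SI(IK)(KS(SK))(I(IS)(IS(KI))))
  [1] K(IK)I(S(KI)I)(SI(IK)(KS(SK))(I(IS)(IS(KI))))
  [2] IK(S(KI)I)(SI(IK)(KS(SK))(I(IS)(IS(KI))))
  [3] K(S(KI)I)(SI(IK)(KS(SK))(I(IS)(IS(KI))))
  [4] S(KI)I

Answer: normal form = S(KI)I  (in 4 steps)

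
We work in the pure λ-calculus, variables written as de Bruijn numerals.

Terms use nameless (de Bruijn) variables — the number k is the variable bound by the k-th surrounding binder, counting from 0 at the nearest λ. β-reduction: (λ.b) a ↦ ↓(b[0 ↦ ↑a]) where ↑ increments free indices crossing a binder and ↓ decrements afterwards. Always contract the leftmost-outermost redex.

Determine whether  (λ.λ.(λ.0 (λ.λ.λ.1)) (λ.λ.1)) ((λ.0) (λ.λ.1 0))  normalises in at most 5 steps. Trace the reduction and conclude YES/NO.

  start: (λ.λ.(λ.0 (λ.λ.λ.1)) (λ.λ.1)) ((λ.0) (λ.λ.1 0))
  step 1: λ.(λ.0 (λ.λ.λ.1)) (λ.λ.1)
  step 2: λ.(λ.λ.1) (λ.λ.λ.1)
  step 3: λ.λ.λ.λ.λ.1

Answer: YES — reaches normal form λ.λ.λ.λ.λ.1 in 3 ≤ 5 steps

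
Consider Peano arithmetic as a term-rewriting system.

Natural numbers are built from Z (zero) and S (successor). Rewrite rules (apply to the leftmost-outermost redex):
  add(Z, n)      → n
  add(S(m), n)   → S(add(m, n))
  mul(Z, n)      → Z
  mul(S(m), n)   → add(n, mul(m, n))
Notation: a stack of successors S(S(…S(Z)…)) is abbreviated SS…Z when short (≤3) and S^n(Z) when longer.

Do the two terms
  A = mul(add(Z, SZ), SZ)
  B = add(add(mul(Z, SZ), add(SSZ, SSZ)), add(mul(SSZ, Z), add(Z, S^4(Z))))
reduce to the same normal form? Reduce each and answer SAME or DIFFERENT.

Term A:
  start: mul(add(Z, SZ), SZ)
  step 1: mul(SZ, SZ)
  step 2: add(SZ, mul(Z, SZ))
  step 3: S(add(Z, mul(Z, SZ)))
  step 4: S(mul(Z, SZ))
  step 5: SZ

Term B:
  start: add(add(mul(Z, SZ), add(SSZ, SSZ)), add(mul(SSZ, Z), add(Z, S^4(Z))))
  step 1: add(add(Z, add(SSZ, SSZ)), add(mul(SSZ, Z), add(Z, S^4(Z))))
  step 2: add(add(SSZ, SSZ), add(mul(SSZ, Z), add(Z, S^4(Z))))
  step 3: add(S(add(SZ, SSZ)), add(mul(SSZ, Z), add(Z, S^4(Z))))
  step 4: S(add(add(SZ, SSZ), add(mul(SSZ, Z), add(Z, S^4(Z)))))
  step 5: S(add(S(add(Z, SSZ)), add(mul(SSZ, Z), add(Z, S^4(Z)))))
  step 6: S(S(add(add(Z, SSZ), add(mul(SSZ, Z), add(Z, S^4(Z))))))
  step 7: S(S(add(SSZ, add(mul(SSZ, Z), add(Z, S^4(Z))))))
  step 8: S(S(S(add(SZ, add(mul(SSZ, Z), add(Z, S^4(Z)))))))
  step 9: S(S(S(S(add(Z, add(mul(SSZ, Z), add(Z, S^4(Z))))))))
  step 10: S(S(S(S(add(mul(SSZ, Z), add(Z, S^4(Z)))))))
  step 11: S(S(S(S(add(add(Z, mul(SZ, Z)), add(Z, S^4(Z)))))))
  step 12: S(S(S(S(add(mul(SZ, Z), add(Z, S^4(Z)))))))
  step 13: S(S(S(S(add(add(Z, mul(Z, Z)), add(Z, S^4(Z)))))))
  step 14: S(S(S(S(add(mul(Z, Z), add(Z, S^4(Z)))))))
  step 15: S(S(S(S(add(Z, add(Z, S^4(Z)))))))
  step 16: S(S(S(S(add(Z, S^4(Z))))))
  step 17: S^8(Z)

Answer: DIFFERENT — A ⇓ SZ, B ⇓ S^8(Z)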